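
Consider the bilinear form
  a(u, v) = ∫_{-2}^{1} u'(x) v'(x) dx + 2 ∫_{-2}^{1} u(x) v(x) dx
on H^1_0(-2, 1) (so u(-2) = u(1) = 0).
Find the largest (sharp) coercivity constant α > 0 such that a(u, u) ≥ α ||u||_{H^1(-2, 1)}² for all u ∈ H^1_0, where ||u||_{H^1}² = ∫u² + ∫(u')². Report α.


α = 1

Coercivity of a(·,·) on H^1_0(-2, 1) means a(u, u) ≥ α ||u||_{H^1}² for every u ∈ H^1_0.
The interval has length L = 3, and Poincaré/coercivity depend only on L. Here a(u, u) = ∫(u')² + (2)·∫u².
Here c = 2 ≥ 1, so a(u,u) = ∫(u')² + c∫u² ≥ ∫(u')² + ∫u² = ||u||_{H^1}², i.e. α = 1 works. No larger α is possible: a(u,u) ≥ α||u||_{H^1}² means (1−α)∫(u')² ≥ (α−c)∫u², and for the modes u_n = sin(nπ(x−x₀)/L) (x₀ the left endpoint) one has ∫u_n²/∫(u_n')² = (L/(nπ))² → 0, so a(u_n,u_n)/||u_n||_{H^1}² → 1. Hence the optimal constant is α = 1.
Therefore α = 1.


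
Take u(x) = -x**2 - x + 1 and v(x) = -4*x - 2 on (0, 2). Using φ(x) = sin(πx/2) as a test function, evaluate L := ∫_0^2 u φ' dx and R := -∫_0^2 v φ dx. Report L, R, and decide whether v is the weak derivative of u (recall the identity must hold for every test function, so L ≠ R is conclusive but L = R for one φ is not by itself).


LHS = 12/π, RHS = 24/π. No, v is not the weak derivative of u.

u(x) = -x**2 - x + 1, classical derivative u'(x) = -2*x - 1.
φ(x) = sin(πx/2), so φ'(x) = π*cos(π*x/2)/2.
Note φ(0) = φ(2) = 0, so the boundary term u·φ vanishes.
LHS = ∫_0^2 u(x) φ'(x) dx = ∫_0^2 (-π*x^2*cos(π*x/2)/2 - π*x*cos(π*x/2)/2 + π*cos(π*x/2)/2) dx. Term by term:
  ∫_0^2 π*cos(π*x/2)/2 dx = 0;  ∫_0^2 -π*x*cos(π*x/2)/2 dx = 4/π;  ∫_0^2 -π*x^2*cos(π*x/2)/2 dx = 8/π.
Sum: 0 + 4/π + 8/π = 12/π.
So LHS = 12/π.
∫_0^2 v(x) φ(x) dx = ∫_0^2 (-4*x*sin(π*x/2) - 2*sin(π*x/2)) dx. Term by term:
  ∫_0^2 -2*sin(π*x/2) dx = -8/π;  ∫_0^2 -4*x*sin(π*x/2) dx = -16/π.
Sum: -8/π − 16/π = -24/π.
So RHS = -∫_0^2 v(x) φ(x) dx = 24/π.
LHS − RHS = -12/π ≠ 0, so the identity fails.
(For a valid weak derivative the identity must hold for EVERY test function, in particular this one. The failure shows v is NOT the weak derivative of u.)
Correct weak derivative would be u'(x) = -2*x - 1.


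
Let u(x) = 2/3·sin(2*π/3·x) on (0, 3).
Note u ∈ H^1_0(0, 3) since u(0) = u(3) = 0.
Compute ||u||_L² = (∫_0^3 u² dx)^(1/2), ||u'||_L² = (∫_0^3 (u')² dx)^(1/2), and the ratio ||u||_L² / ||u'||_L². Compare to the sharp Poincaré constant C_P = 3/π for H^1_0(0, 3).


||u||_L² / ||u'||_L² = 3/(2*π) < C_P = 3/π.

u(x) = 2/3·sin(2*π/3·x), so u'(x) = 4*π*cos(2*π*x/3)/9.
Writing u(x) = A·sin(kπx/L) with A = 2/3 and k = 2, use ∫_0^L sin²(kπx/L) dx = L/2 and ∫_0^L cos²(kπx/L) dx = L/2.
u² = 4/9·sin²(2*π/3·x) and (u')² = 16*π^2/81·cos²(2*π/3·x), and each of sin², cos² integrates to L/2 = 3/2 over (0, 3).
∫_0^3 u² dx = 2/3, so ||u||_L² = sqrt(6)/3.
∫_0^3 (u')² dx = 8*π^2/27, so ||u'||_L² = 2*sqrt(6)*π/9.
Ratio ||u||_L² / ||u'||_L² = 3/(2*π).
Sharp Poincaré constant on H^1_0(0, 3) is C_P = L/π = 3/π, achieved by sin(π/3·x).
This is the k = 2 harmonic; the ratio L/(kπ) is strictly less than C_P = L/π, consistent with the sharp inequality ||u||_L² ≤ C_P ||u'||_L².


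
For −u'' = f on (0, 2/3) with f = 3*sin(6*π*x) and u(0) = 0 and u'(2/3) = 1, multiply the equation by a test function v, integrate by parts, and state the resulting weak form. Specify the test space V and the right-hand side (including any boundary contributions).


V = {v ∈ H^1(0, 2/3) : v(0) = 0} (test functions vanish at x = 0 where u is specified); weak form: ∫_0^2/3 u'v' dx = ∫_0^2/3 (3*sin(6*π*x)) v dx + v(2/3) for all v ∈ V.

Multiply both sides by a test function v and integrate from 0 to 2/3:
  ∫_0^2/3 −u''(x) v(x) dx = ∫_0^2/3 f(x) v(x) dx.
Integrate the LHS by parts once:
  ∫_0^2/3 −u'' v dx = −[u'(x) v(x)]_0^2/3 + ∫_0^2/3 u'(x) v'(x) dx.
Thus ∫_0^2/3 u'(x) v'(x) dx = ∫_0^2/3 f(x) v(x) dx + [u'(x) v(x)]_0^2/3.
Choose V so that boundary terms are either known or forced to vanish.
Mixed BC: u(0) = 0 (Dirichlet) and u'(2/3) = 1 (Neumann). Define V = {v ∈ H^1(0, 2/3) : v(0) = 0}. Then [u' v]_0^2/3 = u'(2/3)·v(2/3) − u'(0)·0 = v(2/3).
Weak formulation: find u (satisfying any essential BC) such that ∫_0^2/3 u'(x) v'(x) dx = ∫_0^2/3 f v dx + v(2/3) for all v ∈ V (Dirichlet at 0 absorbed into V; Neumann datum at x = 2/3 contributes the boundary term).
Substituting f(x) = 3*sin(6*π*x), the right-hand side is ∫_0^2/3 (3*sin(6*π*x)) v dx + v(2/3).


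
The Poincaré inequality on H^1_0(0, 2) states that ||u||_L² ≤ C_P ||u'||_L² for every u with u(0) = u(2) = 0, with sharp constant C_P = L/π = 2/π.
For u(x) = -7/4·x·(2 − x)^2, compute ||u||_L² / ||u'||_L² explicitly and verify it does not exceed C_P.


||u||_L² / ||u'||_L² = sqrt(14)/7 < C_P = 2/π.

u(x) = -7/4·x·(2 − x)^2, so u'(x) = -21*x^2/4 + 14*x - 7.
u(x) = -7/4·x·(2 − x)^2 vanishes at x = 0 and x = 2, so u ∈ H^1_0(0, 2). Differentiate via the product rule and integrate the resulting polynomials term by term.
  ∫_0^2 u² dx = ∫_0^2 (49*x^6/16 - 49*x^5/2 + 147*x^4/2 - 98*x^3 + 49*x^2) dx. Term by term:
    ∫_0^2 49*x^6/16 dx = 56;  ∫_0^2 -49*x^5/2 dx = -784/3;  ∫_0^2 147*x^4/2 dx = 2352/5;
    ∫_0^2 -98*x^3 dx = -392;  ∫_0^2 49*x^2 dx = 392/3.
  Sum: 56 − 784/3 + 2352/5 − 392 + 392/3 = 56/15.
  ∫_0^2 (u')² dx = ∫_0^2 (441*x^4/16 - 147*x^3 + 539*x^2/2 - 196*x + 49) dx. Term by term:
    ∫_0^2 441*x^4/16 dx = 882/5;  ∫_0^2 -147*x^3 dx = -588;  ∫_0^2 539*x^2/2 dx = 2156/3;
    ∫_0^2 -196*x dx = -392;  ∫_0^2 49 dx = 98.
  Sum: 882/5 − 588 + 2156/3 − 392 + 98 = 196/15.
∫_0^2 u² dx = 56/15, so ||u||_L² = 2*sqrt(210)/15.
∫_0^2 (u')² dx = 196/15, so ||u'||_L² = 14*sqrt(15)/15.
Ratio ||u||_L² / ||u'||_L² = sqrt(14)/7.
Sharp Poincaré constant on H^1_0(0, 2) is C_P = L/π = 2/π, achieved by sin(π/2·x).
A polynomial bump cannot attain the sharp Poincaré constant (only the first sine eigenfunction does), so the ratio is strictly less than C_P, consistent with ||u||_L² ≤ C_P ||u'||_L².


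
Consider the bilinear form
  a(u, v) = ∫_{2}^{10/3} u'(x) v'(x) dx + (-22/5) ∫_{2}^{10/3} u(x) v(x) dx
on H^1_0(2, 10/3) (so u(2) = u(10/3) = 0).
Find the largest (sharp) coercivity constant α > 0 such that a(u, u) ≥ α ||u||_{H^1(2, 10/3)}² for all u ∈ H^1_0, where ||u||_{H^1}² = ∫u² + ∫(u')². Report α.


α = (-352 + 45*π^2)/(5*(16 + 9*π^2))

Coercivity of a(·,·) on H^1_0(2, 10/3) means a(u, u) ≥ α ||u||_{H^1}² for every u ∈ H^1_0.
The interval has length L = 4/3, and Poincaré/coercivity depend only on L. Here a(u, u) = ∫(u')² + (-22/5)·∫u².
Here c = -22/5 < 0 with |c| < (π/L)² = 9*π^2/16, so coercivity still holds. The condition a(u,u) ≥ α||u||_{H^1}² reads (1−α)∫(u')² ≥ (α−c)∫u². Any admissible α is ≤ 1 (rapidly oscillating u have ∫u²/∫(u')² → 0), and α = 1 would force 0 ≥ (1−c)∫u², impossible since c < 1; so 1−α > 0. By the sharp Poincaré inequality on H^1_0 of an interval of length L, ∫(u')² ≥ (π/L)²∫u² with equality for the first sine mode sin(π(x−x₀)/L) (x₀ the left endpoint), so the inequality holds for all u iff (1−α)(π/L)² ≥ α − c, i.e. α ≤ ((π/L)² + c)/((π/L)² + 1) = (1 + c(L/π)²)/(1 + (L/π)²). (Direct route, valid since c ≤ 0: Poincaré gives c∫u² ≥ c(L/π)²∫(u')², so a(u,u) ≥ (1 + c(L/π)²)∫(u')², while ||u||_{H^1}² ≤ (1 + (L/π)²)∫(u')²; dividing yields the same α.) With (π/L)² = 9*π^2/16 and c = -22/5, the largest admissible constant is α = ((π/L)² + c)/((π/L)² + 1).
Simplifying, α = (-352 + 45*π^2)/(5*(16 + 9*π^2)).


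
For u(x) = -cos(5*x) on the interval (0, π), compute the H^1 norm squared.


||u||_{H^1(0,π)}^2 = 13*π

u'(x) = 5*sin(5*x).
Expand u² and (u')² and integrate term by term on (0, π), using: for integers n ≥ 1, ∫_0^π sin²(nx) dx = ∫_0^π cos²(nx) dx = π/2; for n ≠ n', ∫_0^π sin(nx)sin(n'x) dx = ∫_0^π cos(nx)cos(n'x) dx = 0; and by product-to-sum, ∫_0^π sin(nx)cos(n'x) dx = ½∫_0^π [sin((n+n')x) + sin((n−n')x)] dx, which is 0 when n+n' is even and 2n/(n²−n'²) when n+n' is odd (it need not vanish on (0, π)).
  u² squared terms: (-1)²·∫cos(5x)² dx = 1·π/2 = π/2.
  So ∫_0^π u² dx = π/2.
  (u')² squared terms: (5)²·∫sin(5x)² dx = 25·π/2 = 25*π/2.
  So ∫_0^π (u')² dx = 25*π/2.
||u||_{H^1}^2 = (π/2) + (25*π/2) = 13*π.


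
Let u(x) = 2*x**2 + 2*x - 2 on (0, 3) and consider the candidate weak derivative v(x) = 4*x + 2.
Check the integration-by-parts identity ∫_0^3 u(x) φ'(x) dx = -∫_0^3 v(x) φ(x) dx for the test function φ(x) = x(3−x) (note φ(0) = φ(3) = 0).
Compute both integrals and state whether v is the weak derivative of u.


LHS = -36, RHS = -36. Yes, v = u' weakly.

u(x) = 2*x**2 + 2*x - 2, classical derivative u'(x) = 4*x + 2.
φ(x) = x(3−x), so φ'(x) = 3 - 2*x.
Note φ(0) = φ(3) = 0, so the boundary term u·φ vanishes.
LHS = ∫_0^3 u(x) φ'(x) dx = ∫_0^3 (-4*x^3 + 2*x^2 + 10*x - 6) dx. Term by term:
  ∫_0^3 -4*x^3 dx = -81;  ∫_0^3 2*x^2 dx = 18;  ∫_0^3 10*x dx = 45;
  ∫_0^3 -6 dx = -18.
Sum: -81 + 18 + 45 − 18 = -36.
So LHS = -36.
∫_0^3 v(x) φ(x) dx = ∫_0^3 (-4*x^3 + 10*x^2 + 6*x) dx. Term by term:
  ∫_0^3 -4*x^3 dx = -81;  ∫_0^3 10*x^2 dx = 90;  ∫_0^3 6*x dx = 27.
Sum: -81 + 90 + 27 = 36.
So RHS = -∫_0^3 v(x) φ(x) dx = -36.
LHS = RHS, so the identity holds for this test φ.
Moreover u is smooth here and v(x) = u'(x) = 4*x + 2 pointwise, so the identity holds for every test function. Hence v is the weak derivative of u.


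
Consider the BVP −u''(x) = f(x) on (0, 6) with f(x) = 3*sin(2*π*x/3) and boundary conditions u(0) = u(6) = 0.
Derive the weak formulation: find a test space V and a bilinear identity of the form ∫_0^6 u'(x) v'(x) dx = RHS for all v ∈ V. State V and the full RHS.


V = H^1_0(0, 6) (so v(0) = v(6) = 0); weak form: ∫_0^6 u'v' dx = ∫_0^6 (3*sin(2*π*x/3)) v dx for all v ∈ V.

Multiply both sides by a test function v and integrate from 0 to 6:
  ∫_0^6 −u''(x) v(x) dx = ∫_0^6 f(x) v(x) dx.
Integrate the LHS by parts once:
  ∫_0^6 −u'' v dx = −[u'(x) v(x)]_0^6 + ∫_0^6 u'(x) v'(x) dx.
Thus ∫_0^6 u'(x) v'(x) dx = ∫_0^6 f(x) v(x) dx + [u'(x) v(x)]_0^6.
Choose V so that boundary terms are either known or forced to vanish.
u is Dirichlet: u(0) = u(6) = 0. Let V = H^1_0(0, 6); then v(0) = v(6) = 0, and [u' v]_0^6 = 0.
Weak formulation: find u (satisfying any essential BC) such that ∫_0^6 u'(x) v'(x) dx = ∫_0^6 f v dx for all v ∈ V.
Substituting f(x) = 3*sin(2*π*x/3), the right-hand side is ∫_0^6 (3*sin(2*π*x/3)) v dx.


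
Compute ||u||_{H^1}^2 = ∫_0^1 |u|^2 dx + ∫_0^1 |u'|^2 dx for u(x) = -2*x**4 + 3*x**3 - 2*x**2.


||u||_{H^1}^2 = 1039/630

The H^1 norm (squared) on an interval (0, L) is
  ||u||_{H^1}^2 = ∫_0^L u(x)^2 dx + ∫_0^L u'(x)^2 dx.
Compute u'(x) = -8*x**3 + 9*x**2 - 4*x.
Then u(x)^2 = 4*x**8 - 12*x**7 + 17*x**6 - 12*x**5 + 4*x**4 and u'(x)^2 = 64*x**6 - 144*x**5 + 145*x**4 - 72*x**3 + 16*x**2.
Integrate each monomial from 0 to 1 using ∫_0^1 c·x^n dx = c·1^(n+1)/(n+1):
  ∫_0^1 u(x)^2 dx = ∫_0^1 (4*x^8 - 12*x^7 + 17*x^6 - 12*x^5 + 4*x^4) dx. Term by term:
    ∫_0^1 4*x^8 dx = 4/9;  ∫_0^1 -12*x^7 dx = -3/2;  ∫_0^1 17*x^6 dx = 17/7;
    ∫_0^1 -12*x^5 dx = -2;  ∫_0^1 4*x^4 dx = 4/5.
  Sum: 4/9 − 3/2 + 17/7 − 2 + 4/5 = 109/630.
  ∫_0^1 u'(x)^2 dx = ∫_0^1 (64*x^6 - 144*x^5 + 145*x^4 - 72*x^3 + 16*x^2) dx. Term by term:
    ∫_0^1 64*x^6 dx = 64/7;  ∫_0^1 -144*x^5 dx = -24;  ∫_0^1 145*x^4 dx = 29;
    ∫_0^1 -72*x^3 dx = -18;  ∫_0^1 16*x^2 dx = 16/3.
  Sum: 64/7 − 24 + 29 − 18 + 16/3 = 31/21.
Adding: ||u||_{H^1}^2 = 109/630 + 31/21 = 1039/630.


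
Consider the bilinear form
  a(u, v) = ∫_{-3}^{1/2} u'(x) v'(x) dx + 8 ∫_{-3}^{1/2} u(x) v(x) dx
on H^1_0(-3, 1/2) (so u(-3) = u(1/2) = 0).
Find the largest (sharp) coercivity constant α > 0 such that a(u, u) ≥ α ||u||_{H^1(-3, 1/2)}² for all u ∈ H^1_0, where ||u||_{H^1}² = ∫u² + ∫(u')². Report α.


α = 1

Coercivity of a(·,·) on H^1_0(-3, 1/2) means a(u, u) ≥ α ||u||_{H^1}² for every u ∈ H^1_0.
The interval has length L = 7/2, and Poincaré/coercivity depend only on L. Here a(u, u) = ∫(u')² + (8)·∫u².
Here c = 8 ≥ 1, so a(u,u) = ∫(u')² + c∫u² ≥ ∫(u')² + ∫u² = ||u||_{H^1}², i.e. α = 1 works. No larger α is possible: a(u,u) ≥ α||u||_{H^1}² means (1−α)∫(u')² ≥ (α−c)∫u², and for the modes u_n = sin(nπ(x−x₀)/L) (x₀ the left endpoint) one has ∫u_n²/∫(u_n')² = (L/(nπ))² → 0, so a(u_n,u_n)/||u_n||_{H^1}² → 1. Hence the optimal constant is α = 1.
Therefore α = 1.


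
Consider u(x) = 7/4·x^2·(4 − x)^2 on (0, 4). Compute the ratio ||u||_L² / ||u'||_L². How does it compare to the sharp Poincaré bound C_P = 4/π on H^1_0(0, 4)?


||u||_L² / ||u'||_L² = 2*sqrt(3)/3 < C_P = 4/π.

u(x) = 7/4·x^2·(4 − x)^2, so u'(x) = 7*x*(x - 4)*(x - 2).
u(x) = 7/4·x^2·(4 − x)^2 vanishes at x = 0 and x = 4, so u ∈ H^1_0(0, 4). Differentiate via the product rule and integrate the resulting polynomials term by term.
  ∫_0^4 u² dx = ∫_0^4 (49*x^8/16 - 49*x^7 + 294*x^6 - 784*x^5 + 784*x^4) dx. Term by term:
    ∫_0^4 49*x^8/16 dx = 802816/9;  ∫_0^4 -49*x^7 dx = -401408;  ∫_0^4 294*x^6 dx = 688128;
    ∫_0^4 -784*x^5 dx = -1605632/3;  ∫_0^4 784*x^4 dx = 802816/5.
  Sum: 802816/9 − 401408 + 688128 − 1605632/3 + 802816/5 = 57344/45.
  ∫_0^4 (u')² dx = ∫_0^4 (49*x^6 - 588*x^5 + 2548*x^4 - 4704*x^3 + 3136*x^2) dx. Term by term:
    ∫_0^4 49*x^6 dx = 114688;  ∫_0^4 -588*x^5 dx = -401408;  ∫_0^4 2548*x^4 dx = 2609152/5;
    ∫_0^4 -4704*x^3 dx = -301056;  ∫_0^4 3136*x^2 dx = 200704/3.
  Sum: 114688 − 401408 + 2609152/5 − 301056 + 200704/3 = 14336/15.
∫_0^4 u² dx = 57344/45, so ||u||_L² = 64*sqrt(70)/15.
∫_0^4 (u')² dx = 14336/15, so ||u'||_L² = 32*sqrt(210)/15.
Ratio ||u||_L² / ||u'||_L² = 2*sqrt(3)/3.
Sharp Poincaré constant on H^1_0(0, 4) is C_P = L/π = 4/π, achieved by sin(π/4·x).
A polynomial bump cannot attain the sharp Poincaré constant (only the first sine eigenfunction does), so the ratio is strictly less than C_P, consistent with ||u||_L² ≤ C_P ||u'||_L².


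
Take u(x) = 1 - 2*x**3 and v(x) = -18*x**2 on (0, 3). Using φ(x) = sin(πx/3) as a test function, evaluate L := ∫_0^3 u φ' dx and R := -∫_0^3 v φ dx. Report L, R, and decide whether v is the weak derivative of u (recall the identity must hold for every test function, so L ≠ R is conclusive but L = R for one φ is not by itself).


LHS = -648/π^3 + 162/π, RHS = -1944/π^3 + 486/π. No, v is not the weak derivative of u.

u(x) = 1 - 2*x**3, classical derivative u'(x) = -6*x**2.
φ(x) = sin(πx/3), so φ'(x) = π*cos(π*x/3)/3.
Note φ(0) = φ(3) = 0, so the boundary term u·φ vanishes.
LHS = ∫_0^3 u(x) φ'(x) dx = ∫_0^3 (-2*π*x^3*cos(π*x/3)/3 + π*cos(π*x/3)/3) dx. Term by term:
  ∫_0^3 π*cos(π*x/3)/3 dx = 0;  ∫_0^3 -2*π*x^3*cos(π*x/3)/3 dx = -648/π^3 + 162/π.
Sum: 0 + -648/π^3 + 162/π = -648/π^3 + 162/π.
So LHS = -648/π^3 + 162/π.
∫_0^3 v(x) φ(x) dx = ∫_0^3 (-18*x^2*sin(π*x/3)) dx. Term by term:
  ∫_0^3 -18*x^2*sin(π*x/3) dx = -486/π + 1944/π^3.
So RHS = -∫_0^3 v(x) φ(x) dx = -1944/π^3 + 486/π.
LHS − RHS = -324/π + 1296/π^3 ≠ 0, so the identity fails.
(For a valid weak derivative the identity must hold for EVERY test function, in particular this one. The failure shows v is NOT the weak derivative of u.)
Correct weak derivative would be u'(x) = -6*x**2.


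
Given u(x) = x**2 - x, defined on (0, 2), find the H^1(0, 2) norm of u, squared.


||u||_{H^1}^2 = 86/15

The H^1 norm (squared) on an interval (0, L) is
  ||u||_{H^1}^2 = ∫_0^L u(x)^2 dx + ∫_0^L u'(x)^2 dx.
Compute u'(x) = 2*x - 1.
Then u(x)^2 = x**4 - 2*x**3 + x**2 and u'(x)^2 = 4*x**2 - 4*x + 1.
Integrate each monomial from 0 to 2 using ∫_0^2 c·x^n dx = c·2^(n+1)/(n+1):
  ∫_0^2 u(x)^2 dx = ∫_0^2 (x^4 - 2*x^3 + x^2) dx. Term by term:
    ∫_0^2 x^4 dx = 32/5;  ∫_0^2 -2*x^3 dx = -8;  ∫_0^2 x^2 dx = 8/3.
  Sum: 32/5 − 8 + 8/3 = 16/15.
  ∫_0^2 u'(x)^2 dx = ∫_0^2 (4*x^2 - 4*x + 1) dx. Term by term:
    ∫_0^2 4*x^2 dx = 32/3;  ∫_0^2 -4*x dx = -8;  ∫_0^2 1 dx = 2.
  Sum: 32/3 − 8 + 2 = 14/3.
Adding: ||u||_{H^1}^2 = 16/15 + 14/3 = 86/15.


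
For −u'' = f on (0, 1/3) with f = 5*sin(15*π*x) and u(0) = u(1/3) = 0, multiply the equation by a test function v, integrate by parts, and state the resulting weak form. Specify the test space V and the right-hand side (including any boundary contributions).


V = H^1_0(0, 1/3) (so v(0) = v(1/3) = 0); weak form: ∫_0^1/3 u'v' dx = ∫_0^1/3 (5*sin(15*π*x)) v dx for all v ∈ V.

Multiply both sides by a test function v and integrate from 0 to 1/3:
  ∫_0^1/3 −u''(x) v(x) dx = ∫_0^1/3 f(x) v(x) dx.
Integrate the LHS by parts once:
  ∫_0^1/3 −u'' v dx = −[u'(x) v(x)]_0^1/3 + ∫_0^1/3 u'(x) v'(x) dx.
Thus ∫_0^1/3 u'(x) v'(x) dx = ∫_0^1/3 f(x) v(x) dx + [u'(x) v(x)]_0^1/3.
Choose V so that boundary terms are either known or forced to vanish.
u is Dirichlet: u(0) = u(1/3) = 0. Let V = H^1_0(0, 1/3); then v(0) = v(1/3) = 0, and [u' v]_0^1/3 = 0.
Weak formulation: find u (satisfying any essential BC) such that ∫_0^1/3 u'(x) v'(x) dx = ∫_0^1/3 f v dx for all v ∈ V.
Substituting f(x) = 5*sin(15*π*x), the right-hand side is ∫_0^1/3 (5*sin(15*π*x)) v dx.


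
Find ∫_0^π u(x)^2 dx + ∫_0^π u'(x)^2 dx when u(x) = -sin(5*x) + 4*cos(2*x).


||u||_{H^1(0,π)}^2 = -400/21 + 53*π

u'(x) = -8*sin(2*x) - 5*cos(5*x).
Expand u² and (u')² and integrate term by term on (0, π), using: for integers n ≥ 1, ∫_0^π sin²(nx) dx = ∫_0^π cos²(nx) dx = π/2; for n ≠ n', ∫_0^π sin(nx)sin(n'x) dx = ∫_0^π cos(nx)cos(n'x) dx = 0; and by product-to-sum, ∫_0^π sin(nx)cos(n'x) dx = ½∫_0^π [sin((n+n')x) + sin((n−n')x)] dx, which is 0 when n+n' is even and 2n/(n²−n'²) when n+n' is odd (it need not vanish on (0, π)).
  u² squared terms: (-1)²·∫sin(5x)² dx = 1·π/2 = π/2;  (4)²·∫cos(2x)² dx = 16·π/2 = 8*π.
  u² cross terms: 2·(-1)·(4)·∫sin(5x)·cos(2x) dx = -8·(10/21) = -80/21.
  So ∫_0^π u² dx = π/2 + 8*π − 80/21 = -80/21 + 17*π/2.
  (u')² squared terms: (-8)²·∫sin(2x)² dx = 64·π/2 = 32*π;  (-5)²·∫cos(5x)² dx = 25·π/2 = 25*π/2.
  (u')² cross terms: 2·(-8)·(-5)·∫sin(2x)·cos(5x) dx = 80·(-4/21) = -320/21.
  So ∫_0^π (u')² dx = 32*π + 25*π/2 − 320/21 = -320/21 + 89*π/2.
||u||_{H^1}^2 = (-80/21 + 17*π/2) + (-320/21 + 89*π/2) = -400/21 + 53*π.


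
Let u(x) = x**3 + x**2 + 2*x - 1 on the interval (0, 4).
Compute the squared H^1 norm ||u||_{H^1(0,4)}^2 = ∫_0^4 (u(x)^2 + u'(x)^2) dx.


||u||_{H^1}^2 = 830036/105

The H^1 norm (squared) on an interval (0, L) is
  ||u||_{H^1}^2 = ∫_0^L u(x)^2 dx + ∫_0^L u'(x)^2 dx.
Compute u'(x) = 3*x**2 + 2*x + 2.
Then u(x)^2 = x**6 + 2*x**5 + 5*x**4 + 2*x**3 + 2*x**2 - 4*x + 1 and u'(x)^2 = 9*x**4 + 12*x**3 + 16*x**2 + 8*x + 4.
Integrate each monomial from 0 to 4 using ∫_0^4 c·x^n dx = c·4^(n+1)/(n+1):
  ∫_0^4 u(x)^2 dx = ∫_0^4 (x^6 + 2*x^5 + 5*x^4 + 2*x^3 + 2*x^2 - 4*x + 1) dx. Term by term:
    ∫_0^4 x^6 dx = 16384/7;  ∫_0^4 2*x^5 dx = 4096/3;  ∫_0^4 5*x^4 dx = 1024;
    ∫_0^4 2*x^3 dx = 128;  ∫_0^4 2*x^2 dx = 128/3;  ∫_0^4 -4*x dx = -32;
    ∫_0^4 1 dx = 4.
  Sum: 16384/7 + 4096/3 + 1024 + 128 + 128/3 − 32 + 4 = 34108/7.
  ∫_0^4 u'(x)^2 dx = ∫_0^4 (9*x^4 + 12*x^3 + 16*x^2 + 8*x + 4) dx. Term by term:
    ∫_0^4 9*x^4 dx = 9216/5;  ∫_0^4 12*x^3 dx = 768;  ∫_0^4 16*x^2 dx = 1024/3;
    ∫_0^4 8*x dx = 64;  ∫_0^4 4 dx = 16.
  Sum: 9216/5 + 768 + 1024/3 + 64 + 16 = 45488/15.
Adding: ||u||_{H^1}^2 = 34108/7 + 45488/15 = 830036/105.


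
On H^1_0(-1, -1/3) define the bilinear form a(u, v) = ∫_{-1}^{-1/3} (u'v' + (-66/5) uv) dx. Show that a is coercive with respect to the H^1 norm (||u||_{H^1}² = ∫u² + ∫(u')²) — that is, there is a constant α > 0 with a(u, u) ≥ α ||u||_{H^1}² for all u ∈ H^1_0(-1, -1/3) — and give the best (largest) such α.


α = 3*(-88 + 15*π^2)/(5*(4 + 9*π^2))

Coercivity of a(·,·) on H^1_0(-1, -1/3) means a(u, u) ≥ α ||u||_{H^1}² for every u ∈ H^1_0.
The interval has length L = 2/3, and Poincaré/coercivity depend only on L. Here a(u, u) = ∫(u')² + (-66/5)·∫u².
Here c = -66/5 < 0 with |c| < (π/L)² = 9*π^2/4, so coercivity still holds. The condition a(u,u) ≥ α||u||_{H^1}² reads (1−α)∫(u')² ≥ (α−c)∫u². Any admissible α is ≤ 1 (rapidly oscillating u have ∫u²/∫(u')² → 0), and α = 1 would force 0 ≥ (1−c)∫u², impossible since c < 1; so 1−α > 0. By the sharp Poincaré inequality on H^1_0 of an interval of length L, ∫(u')² ≥ (π/L)²∫u² with equality for the first sine mode sin(π(x−x₀)/L) (x₀ the left endpoint), so the inequality holds for all u iff (1−α)(π/L)² ≥ α − c, i.e. α ≤ ((π/L)² + c)/((π/L)² + 1) = (1 + c(L/π)²)/(1 + (L/π)²). (Direct route, valid since c ≤ 0: Poincaré gives c∫u² ≥ c(L/π)²∫(u')², so a(u,u) ≥ (1 + c(L/π)²)∫(u')², while ||u||_{H^1}² ≤ (1 + (L/π)²)∫(u')²; dividing yields the same α.) With (π/L)² = 9*π^2/4 and c = -66/5, the largest admissible constant is α = ((π/L)² + c)/((π/L)² + 1).
Simplifying, α = 3*(-88 + 15*π^2)/(5*(4 + 9*π^2)).


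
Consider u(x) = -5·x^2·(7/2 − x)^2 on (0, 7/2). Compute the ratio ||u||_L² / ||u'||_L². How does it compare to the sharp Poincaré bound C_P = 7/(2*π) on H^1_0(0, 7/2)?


||u||_L² / ||u'||_L² = 7*sqrt(3)/12 < C_P = 7/(2*π).

u(x) = -5·x^2·(7/2 − x)^2, so u'(x) = 5*x*(-8*x^2 + 42*x - 49)/2.
u(x) = -5·x^2·(7/2 − x)^2 vanishes at x = 0 and x = 7/2, so u ∈ H^1_0(0, 7/2). Differentiate via the product rule and integrate the resulting polynomials term by term.
  ∫_0^7/2 u² dx = ∫_0^7/2 (25*x^8 - 350*x^7 + 3675*x^6/2 - 8575*x^5/2 + 60025*x^4/16) dx. Term by term:
    ∫_0^7/2 25*x^8 dx = 1008840175/4608;  ∫_0^7/2 -350*x^7 dx = -1008840175/1024;  ∫_0^7/2 3675*x^6/2 dx = 432360075/256;
    ∫_0^7/2 -8575*x^5/2 dx = -1008840175/768;  ∫_0^7/2 60025*x^4/16 dx = 201768035/512.
  Sum: 1008840175/4608 − 1008840175/1024 + 432360075/256 − 1008840175/768 + 201768035/512 = 28824005/9216.
  ∫_0^7/2 (u')² dx = ∫_0^7/2 (400*x^6 - 4200*x^5 + 15925*x^4 - 25725*x^3 + 60025*x^2/4) dx. Term by term:
    ∫_0^7/2 400*x^6 dx = 2941225/8;  ∫_0^7/2 -4200*x^5 dx = -20588575/16;  ∫_0^7/2 15925*x^4 dx = 53530295/32;
    ∫_0^7/2 -25725*x^3 dx = -61765725/64;  ∫_0^7/2 60025*x^2/4 dx = 20588575/96.
  Sum: 2941225/8 − 20588575/16 + 53530295/32 − 61765725/64 + 20588575/96 = 588245/192.
∫_0^7/2 u² dx = 28824005/9216, so ||u||_L² = 2401*sqrt(5)/96.
∫_0^7/2 (u')² dx = 588245/192, so ||u'||_L² = 343*sqrt(15)/24.
Ratio ||u||_L² / ||u'||_L² = 7*sqrt(3)/12.
Sharp Poincaré constant on H^1_0(0, 7/2) is C_P = L/π = 7/(2*π), achieved by sin(2*π/7·x).
A polynomial bump cannot attain the sharp Poincaré constant (only the first sine eigenfunction does), so the ratio is strictly less than C_P, consistent with ||u||_L² ≤ C_P ||u'||_L².


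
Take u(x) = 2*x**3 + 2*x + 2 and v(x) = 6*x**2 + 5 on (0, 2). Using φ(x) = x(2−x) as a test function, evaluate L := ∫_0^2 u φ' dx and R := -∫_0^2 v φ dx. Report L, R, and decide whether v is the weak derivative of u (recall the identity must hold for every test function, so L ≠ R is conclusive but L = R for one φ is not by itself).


LHS = -184/15, RHS = -244/15. No, v is not the weak derivative of u.

u(x) = 2*x**3 + 2*x + 2, classical derivative u'(x) = 6*x**2 + 2.
φ(x) = x(2−x), so φ'(x) = 2 - 2*x.
Note φ(0) = φ(2) = 0, so the boundary term u·φ vanishes.
LHS = ∫_0^2 u(x) φ'(x) dx = ∫_0^2 (-4*x^4 + 4*x^3 - 4*x^2 + 4) dx. Term by term:
  ∫_0^2 -4*x^4 dx = -128/5;  ∫_0^2 4*x^3 dx = 16;  ∫_0^2 -4*x^2 dx = -32/3;
  ∫_0^2 4 dx = 8.
Sum: -128/5 + 16 − 32/3 + 8 = -184/15.
So LHS = -184/15.
∫_0^2 v(x) φ(x) dx = ∫_0^2 (-6*x^4 + 12*x^3 - 5*x^2 + 10*x) dx. Term by term:
  ∫_0^2 -6*x^4 dx = -192/5;  ∫_0^2 12*x^3 dx = 48;  ∫_0^2 -5*x^2 dx = -40/3;
  ∫_0^2 10*x dx = 20.
Sum: -192/5 + 48 − 40/3 + 20 = 244/15.
So RHS = -∫_0^2 v(x) φ(x) dx = -244/15.
LHS − RHS = 4 ≠ 0, so the identity fails.
(For a valid weak derivative the identity must hold for EVERY test function, in particular this one. The failure shows v is NOT the weak derivative of u.)
Correct weak derivative would be u'(x) = 6*x**2 + 2.


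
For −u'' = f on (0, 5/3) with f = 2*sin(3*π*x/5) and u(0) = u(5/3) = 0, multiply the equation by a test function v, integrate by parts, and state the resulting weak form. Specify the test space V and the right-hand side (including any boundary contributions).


V = H^1_0(0, 5/3) (so v(0) = v(5/3) = 0); weak form: ∫_0^5/3 u'v' dx = ∫_0^5/3 (2*sin(3*π*x/5)) v dx for all v ∈ V.

Multiply both sides by a test function v and integrate from 0 to 5/3:
  ∫_0^5/3 −u''(x) v(x) dx = ∫_0^5/3 f(x) v(x) dx.
Integrate the LHS by parts once:
  ∫_0^5/3 −u'' v dx = −[u'(x) v(x)]_0^5/3 + ∫_0^5/3 u'(x) v'(x) dx.
Thus ∫_0^5/3 u'(x) v'(x) dx = ∫_0^5/3 f(x) v(x) dx + [u'(x) v(x)]_0^5/3.
Choose V so that boundary terms are either known or forced to vanish.
u is Dirichlet: u(0) = u(5/3) = 0. Let V = H^1_0(0, 5/3); then v(0) = v(5/3) = 0, and [u' v]_0^5/3 = 0.
Weak formulation: find u (satisfying any essential BC) such that ∫_0^5/3 u'(x) v'(x) dx = ∫_0^5/3 f v dx for all v ∈ V.
Substituting f(x) = 2*sin(3*π*x/5), the right-hand side is ∫_0^5/3 (2*sin(3*π*x/5)) v dx.


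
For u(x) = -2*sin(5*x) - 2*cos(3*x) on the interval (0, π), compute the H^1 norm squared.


||u||_{H^1(0,π)}^2 = 72*π

u'(x) = 6*sin(3*x) - 10*cos(5*x).
Expand u² and (u')² and integrate term by term on (0, π), using: for integers n ≥ 1, ∫_0^π sin²(nx) dx = ∫_0^π cos²(nx) dx = π/2; for n ≠ n', ∫_0^π sin(nx)sin(n'x) dx = ∫_0^π cos(nx)cos(n'x) dx = 0; and by product-to-sum, ∫_0^π sin(nx)cos(n'x) dx = ½∫_0^π [sin((n+n')x) + sin((n−n')x)] dx, which is 0 when n+n' is even and 2n/(n²−n'²) when n+n' is odd (it need not vanish on (0, π)).
  u² squared terms: (-2)²·∫cos(3x)² dx = 4·π/2 = 2*π;  (-2)²·∫sin(5x)² dx = 4·π/2 = 2*π.
  u² cross terms: 2·(-2)·(-2)·∫cos(3x)·sin(5x) dx = 8·(0) = 0.
  So ∫_0^π u² dx = 2*π + 2*π + 0 = 4*π.
  (u')² squared terms: (-10)²·∫cos(5x)² dx = 100·π/2 = 50*π;  (6)²·∫sin(3x)² dx = 36·π/2 = 18*π.
  (u')² cross terms: 2·(-10)·(6)·∫cos(5x)·sin(3x) dx = -120·(0) = 0.
  So ∫_0^π (u')² dx = 50*π + 18*π + 0 = 68*π.
||u||_{H^1}^2 = (4*π) + (68*π) = 72*π.


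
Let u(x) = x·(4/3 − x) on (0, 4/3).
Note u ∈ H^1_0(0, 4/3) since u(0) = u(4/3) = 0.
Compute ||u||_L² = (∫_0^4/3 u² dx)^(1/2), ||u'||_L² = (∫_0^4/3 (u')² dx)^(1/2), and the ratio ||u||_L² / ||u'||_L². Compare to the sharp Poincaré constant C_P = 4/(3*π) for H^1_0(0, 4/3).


||u||_L² / ||u'||_L² = 2*sqrt(10)/15 < C_P = 4/(3*π).

u(x) = x·(4/3 − x), so u'(x) = 4/3 - 2*x.
u(x) = x·(4/3 − x) vanishes at x = 0 and x = 4/3, so u ∈ H^1_0(0, 4/3). Differentiate via the product rule and integrate the resulting polynomials term by term.
  ∫_0^4/3 u² dx = ∫_0^4/3 (x^4 - 8*x^3/3 + 16*x^2/9) dx. Term by term:
    ∫_0^4/3 x^4 dx = 1024/1215;  ∫_0^4/3 -8*x^3/3 dx = -512/243;  ∫_0^4/3 16*x^2/9 dx = 1024/729.
  Sum: 1024/1215 − 512/243 + 1024/729 = 512/3645.
  ∫_0^4/3 (u')² dx = ∫_0^4/3 (4*x^2 - 16*x/3 + 16/9) dx. Term by term:
    ∫_0^4/3 4*x^2 dx = 256/81;  ∫_0^4/3 -16*x/3 dx = -128/27;  ∫_0^4/3 16/9 dx = 64/27.
  Sum: 256/81 − 128/27 + 64/27 = 64/81.
∫_0^4/3 u² dx = 512/3645, so ||u||_L² = 16*sqrt(10)/135.
∫_0^4/3 (u')² dx = 64/81, so ||u'||_L² = 8/9.
Ratio ||u||_L² / ||u'||_L² = 2*sqrt(10)/15.
Sharp Poincaré constant on H^1_0(0, 4/3) is C_P = L/π = 4/(3*π), achieved by sin(3*π/4·x).
A polynomial bump cannot attain the sharp Poincaré constant (only the first sine eigenfunction does), so the ratio is strictly less than C_P, consistent with ||u||_L² ≤ C_P ||u'||_L².


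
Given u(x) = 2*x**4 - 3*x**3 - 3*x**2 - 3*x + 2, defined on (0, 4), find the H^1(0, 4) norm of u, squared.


||u||_{H^1}^2 = 4863052/63

The H^1 norm (squared) on an interval (0, L) is
  ||u||_{H^1}^2 = ∫_0^L u(x)^2 dx + ∫_0^L u'(x)^2 dx.
Compute u'(x) = 8*x**3 - 9*x**2 - 6*x - 3.
Then u(x)^2 = 4*x**8 - 12*x**7 - 3*x**6 + 6*x**5 + 35*x**4 + 6*x**3 - 3*x**2 - 12*x + 4 and u'(x)^2 = 64*x**6 - 144*x**5 - 15*x**4 + 60*x**3 + 90*x**2 + 36*x + 9.
Integrate each monomial from 0 to 4 using ∫_0^4 c·x^n dx = c·4^(n+1)/(n+1):
  ∫_0^4 u(x)^2 dx = ∫_0^4 (4*x^8 - 12*x^7 - 3*x^6 + 6*x^5 + 35*x^4 + 6*x^3 - 3*x^2 - 12*x + 4) dx. Term by term:
    ∫_0^4 4*x^8 dx = 1048576/9;  ∫_0^4 -12*x^7 dx = -98304;  ∫_0^4 -3*x^6 dx = -49152/7;
    ∫_0^4 6*x^5 dx = 4096;  ∫_0^4 35*x^4 dx = 7168;  ∫_0^4 6*x^3 dx = 384;
    ∫_0^4 -3*x^2 dx = -64;  ∫_0^4 -12*x dx = -96;  ∫_0^4 4 dx = 16.
  Sum: 1048576/9 − 98304 − 49152/7 + 4096 + 7168 + 384 − 64 − 96 + 16 = 1429264/63.
  ∫_0^4 u'(x)^2 dx = ∫_0^4 (64*x^6 - 144*x^5 - 15*x^4 + 60*x^3 + 90*x^2 + 36*x + 9) dx. Term by term:
    ∫_0^4 64*x^6 dx = 1048576/7;  ∫_0^4 -144*x^5 dx = -98304;  ∫_0^4 -15*x^4 dx = -3072;
    ∫_0^4 60*x^3 dx = 3840;  ∫_0^4 90*x^2 dx = 1920;  ∫_0^4 36*x dx = 288;
    ∫_0^4 9 dx = 36.
  Sum: 1048576/7 − 98304 − 3072 + 3840 + 1920 + 288 + 36 = 381532/7.
Adding: ||u||_{H^1}^2 = 1429264/63 + 381532/7 = 4863052/63.


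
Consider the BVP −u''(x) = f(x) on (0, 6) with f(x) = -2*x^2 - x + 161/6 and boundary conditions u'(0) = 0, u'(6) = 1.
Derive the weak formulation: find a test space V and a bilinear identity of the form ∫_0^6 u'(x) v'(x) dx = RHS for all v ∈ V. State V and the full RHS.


V = H^1(0, 6) (v unrestricted at boundary; u is determined up to an additive constant); weak form: ∫_0^6 u'v' dx = ∫_0^6 (-2*x^2 - x + 161/6) v dx + v(6) for all v ∈ V.

Multiply both sides by a test function v and integrate from 0 to 6:
  ∫_0^6 −u''(x) v(x) dx = ∫_0^6 f(x) v(x) dx.
Integrate the LHS by parts once:
  ∫_0^6 −u'' v dx = −[u'(x) v(x)]_0^6 + ∫_0^6 u'(x) v'(x) dx.
Thus ∫_0^6 u'(x) v'(x) dx = ∫_0^6 f(x) v(x) dx + [u'(x) v(x)]_0^6.
Choose V so that boundary terms are either known or forced to vanish.
u has inhomogeneous Neumann u'(0) = 0, u'(6) = 1. [u' v]_0^6 = (1)·v(6) − (0)·v(0) = v(6). Take V = H^1(0, 6); boundary term becomes part of RHS.
Weak formulation: find u (satisfying any essential BC) such that ∫_0^6 u'(x) v'(x) dx = ∫_0^6 f v dx + v(6) for all v ∈ V (Neumann data are natural BCs: they enter the RHS as boundary terms).
Substituting f(x) = -2*x^2 - x + 161/6, the right-hand side is ∫_0^6 (-2*x^2 - x + 161/6) v dx + v(6).
Compatibility check (pure Neumann): taking v ≡ 1 ∈ V gives 0 = ∫_0^6 f dx + (1) − (0), i.e. ∫_0^6 f dx must equal u'(0) − u'(6) = -1. Indeed ∫_0^6 (-2*x^2 - x + 161/6) dx = -1, so the data are compatible. The solution is then unique only up to an additive constant (fix it e.g. by requiring ∫_0^6 u dx = 0).


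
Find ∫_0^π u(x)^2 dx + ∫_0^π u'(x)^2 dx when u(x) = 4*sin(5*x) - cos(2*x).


||u||_{H^1(0,π)}^2 = -400/21 + 421*π/2

u'(x) = 2*sin(2*x) + 20*cos(5*x).
Expand u² and (u')² and integrate term by term on (0, π), using: for integers n ≥ 1, ∫_0^π sin²(nx) dx = ∫_0^π cos²(nx) dx = π/2; for n ≠ n', ∫_0^π sin(nx)sin(n'x) dx = ∫_0^π cos(nx)cos(n'x) dx = 0; and by product-to-sum, ∫_0^π sin(nx)cos(n'x) dx = ½∫_0^π [sin((n+n')x) + sin((n−n')x)] dx, which is 0 when n+n' is even and 2n/(n²−n'²) when n+n' is odd (it need not vanish on (0, π)).
  u² squared terms: (-1)²·∫cos(2x)² dx = 1·π/2 = π/2;  (4)²·∫sin(5x)² dx = 16·π/2 = 8*π.
  u² cross terms: 2·(-1)·(4)·∫cos(2x)·sin(5x) dx = -8·(10/21) = -80/21.
  So ∫_0^π u² dx = π/2 + 8*π − 80/21 = -80/21 + 17*π/2.
  (u')² squared terms: (2)²·∫sin(2x)² dx = 4·π/2 = 2*π;  (20)²·∫cos(5x)² dx = 400·π/2 = 200*π.
  (u')² cross terms: 2·(2)·(20)·∫sin(2x)·cos(5x) dx = 80·(-4/21) = -320/21.
  So ∫_0^π (u')² dx = 2*π + 200*π − 320/21 = -320/21 + 202*π.
||u||_{H^1}^2 = (-80/21 + 17*π/2) + (-320/21 + 202*π) = -400/21 + 421*π/2.


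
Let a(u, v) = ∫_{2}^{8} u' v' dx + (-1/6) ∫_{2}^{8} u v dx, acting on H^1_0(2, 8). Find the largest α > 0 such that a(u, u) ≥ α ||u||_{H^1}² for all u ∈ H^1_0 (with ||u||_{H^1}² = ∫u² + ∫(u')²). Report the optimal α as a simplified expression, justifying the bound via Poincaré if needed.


α = (-6 + π^2)/(π^2 + 36)

Coercivity of a(·,·) on H^1_0(2, 8) means a(u, u) ≥ α ||u||_{H^1}² for every u ∈ H^1_0.
The interval has length L = 6, and Poincaré/coercivity depend only on L. Here a(u, u) = ∫(u')² + (-1/6)·∫u².
Here c = -1/6 < 0 with |c| < (π/L)² = π^2/36, so coercivity still holds. The condition a(u,u) ≥ α||u||_{H^1}² reads (1−α)∫(u')² ≥ (α−c)∫u². Any admissible α is ≤ 1 (rapidly oscillating u have ∫u²/∫(u')² → 0), and α = 1 would force 0 ≥ (1−c)∫u², impossible since c < 1; so 1−α > 0. By the sharp Poincaré inequality on H^1_0 of an interval of length L, ∫(u')² ≥ (π/L)²∫u² with equality for the first sine mode sin(π(x−x₀)/L) (x₀ the left endpoint), so the inequality holds for all u iff (1−α)(π/L)² ≥ α − c, i.e. α ≤ ((π/L)² + c)/((π/L)² + 1) = (1 + c(L/π)²)/(1 + (L/π)²). (Direct route, valid since c ≤ 0: Poincaré gives c∫u² ≥ c(L/π)²∫(u')², so a(u,u) ≥ (1 + c(L/π)²)∫(u')², while ||u||_{H^1}² ≤ (1 + (L/π)²)∫(u')²; dividing yields the same α.) With (π/L)² = π^2/36 and c = -1/6, the largest admissible constant is α = ((π/L)² + c)/((π/L)² + 1).
Simplifying, α = (-6 + π^2)/(π^2 + 36).


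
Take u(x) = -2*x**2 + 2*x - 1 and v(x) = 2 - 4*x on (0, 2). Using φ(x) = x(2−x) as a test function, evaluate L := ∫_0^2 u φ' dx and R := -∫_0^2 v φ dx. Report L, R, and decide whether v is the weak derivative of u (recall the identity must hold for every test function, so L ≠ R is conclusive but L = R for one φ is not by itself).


LHS = 8/3, RHS = 8/3. Yes, v = u' weakly.

u(x) = -2*x**2 + 2*x - 1, classical derivative u'(x) = 2 - 4*x.
φ(x) = x(2−x), so φ'(x) = 2 - 2*x.
Note φ(0) = φ(2) = 0, so the boundary term u·φ vanishes.
LHS = ∫_0^2 u(x) φ'(x) dx = ∫_0^2 (4*x^3 - 8*x^2 + 6*x - 2) dx. Term by term:
  ∫_0^2 4*x^3 dx = 16;  ∫_0^2 -8*x^2 dx = -64/3;  ∫_0^2 6*x dx = 12;
  ∫_0^2 -2 dx = -4.
Sum: 16 − 64/3 + 12 − 4 = 8/3.
So LHS = 8/3.
∫_0^2 v(x) φ(x) dx = ∫_0^2 (4*x^3 - 10*x^2 + 4*x) dx. Term by term:
  ∫_0^2 4*x^3 dx = 16;  ∫_0^2 -10*x^2 dx = -80/3;  ∫_0^2 4*x dx = 8.
Sum: 16 − 80/3 + 8 = -8/3.
So RHS = -∫_0^2 v(x) φ(x) dx = 8/3.
LHS = RHS, so the identity holds for this test φ.
Moreover u is smooth here and v(x) = u'(x) = 2 - 4*x pointwise, so the identity holds for every test function. Hence v is the weak derivative of u.


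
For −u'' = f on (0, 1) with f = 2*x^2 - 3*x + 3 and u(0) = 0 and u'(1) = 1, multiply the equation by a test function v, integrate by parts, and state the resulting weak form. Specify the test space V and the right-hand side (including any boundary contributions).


V = {v ∈ H^1(0, 1) : v(0) = 0} (test functions vanish at x = 0 where u is specified); weak form: ∫_0^1 u'v' dx = ∫_0^1 (2*x^2 - 3*x + 3) v dx + v(1) for all v ∈ V.

Multiply both sides by a test function v and integrate from 0 to 1:
  ∫_0^1 −u''(x) v(x) dx = ∫_0^1 f(x) v(x) dx.
Integrate the LHS by parts once:
  ∫_0^1 −u'' v dx = −[u'(x) v(x)]_0^1 + ∫_0^1 u'(x) v'(x) dx.
Thus ∫_0^1 u'(x) v'(x) dx = ∫_0^1 f(x) v(x) dx + [u'(x) v(x)]_0^1.
Choose V so that boundary terms are either known or forced to vanish.
Mixed BC: u(0) = 0 (Dirichlet) and u'(1) = 1 (Neumann). Define V = {v ∈ H^1(0, 1) : v(0) = 0}. Then [u' v]_0^1 = u'(1)·v(1) − u'(0)·0 = v(1).
Weak formulation: find u (satisfying any essential BC) such that ∫_0^1 u'(x) v'(x) dx = ∫_0^1 f v dx + v(1) for all v ∈ V (Dirichlet at 0 absorbed into V; Neumann datum at x = 1 contributes the boundary term).
Substituting f(x) = 2*x^2 - 3*x + 3, the right-hand side is ∫_0^1 (2*x^2 - 3*x + 3) v dx + v(1).


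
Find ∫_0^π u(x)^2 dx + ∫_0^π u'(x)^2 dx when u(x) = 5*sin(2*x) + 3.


||u||_{H^1(0,π)}^2 = 143*π/2

u'(x) = 10*cos(2*x).
Expand u² and (u')² and integrate term by term on (0, π), using: for integers n ≥ 1, ∫_0^π sin²(nx) dx = ∫_0^π cos²(nx) dx = π/2; for n ≠ n', ∫_0^π sin(nx)sin(n'x) dx = ∫_0^π cos(nx)cos(n'x) dx = 0; and by product-to-sum, ∫_0^π sin(nx)cos(n'x) dx = ½∫_0^π [sin((n+n')x) + sin((n−n')x)] dx, which is 0 when n+n' is even and 2n/(n²−n'²) when n+n' is odd (it need not vanish on (0, π)). For the constant mode: ∫_0^π 1 dx = π, ∫_0^π cos(nx) dx = 0, ∫_0^π sin(nx) dx = (1−(−1)^n)/n.
  u² squared terms: (3)²·∫1 dx = 9·π = 9*π;  (5)²·∫sin(2x)² dx = 25·π/2 = 25*π/2.
  u² cross terms: 2·(3)·(5)·∫1·sin(2x) dx = 30·(0) = 0.
  So ∫_0^π u² dx = 9*π + 25*π/2 + 0 = 43*π/2.
  (u')² squared terms: (10)²·∫cos(2x)² dx = 100·π/2 = 50*π.
  So ∫_0^π (u')² dx = 50*π.
||u||_{H^1}^2 = (43*π/2) + (50*π) = 143*π/2.


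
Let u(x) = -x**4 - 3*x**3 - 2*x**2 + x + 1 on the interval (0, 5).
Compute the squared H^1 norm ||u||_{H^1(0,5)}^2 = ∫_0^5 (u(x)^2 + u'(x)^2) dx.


||u||_{H^1}^2 = 283115495/252

The H^1 norm (squared) on an interval (0, L) is
  ||u||_{H^1}^2 = ∫_0^L u(x)^2 dx + ∫_0^L u'(x)^2 dx.
Compute u'(x) = -4*x**3 - 9*x**2 - 4*x + 1.
Then u(x)^2 = x**8 + 6*x**7 + 13*x**6 + 10*x**5 - 4*x**4 - 10*x**3 - 3*x**2 + 2*x + 1 and u'(x)^2 = 16*x**6 + 72*x**5 + 113*x**4 + 64*x**3 - 2*x**2 - 8*x + 1.
Integrate each monomial from 0 to 5 using ∫_0^5 c·x^n dx = c·5^(n+1)/(n+1):
  ∫_0^5 u(x)^2 dx = ∫_0^5 (x^8 + 6*x^7 + 13*x^6 + 10*x^5 - 4*x^4 - 10*x^3 - 3*x^2 + 2*x + 1) dx. Term by term:
    ∫_0^5 x^8 dx = 1953125/9;  ∫_0^5 6*x^7 dx = 1171875/4;  ∫_0^5 13*x^6 dx = 1015625/7;
    ∫_0^5 10*x^5 dx = 78125/3;  ∫_0^5 -4*x^4 dx = -2500;  ∫_0^5 -10*x^3 dx = -3125/2;
    ∫_0^5 -3*x^2 dx = -125;  ∫_0^5 2*x dx = 25;  ∫_0^5 1 dx = 5.
  Sum: 1953125/9 + 1171875/4 + 1015625/7 + 78125/3 − 2500 − 3125/2 − 125 + 25 + 5 = 170592935/252.
  ∫_0^5 u'(x)^2 dx = ∫_0^5 (16*x^6 + 72*x^5 + 113*x^4 + 64*x^3 - 2*x^2 - 8*x + 1) dx. Term by term:
    ∫_0^5 16*x^6 dx = 1250000/7;  ∫_0^5 72*x^5 dx = 187500;  ∫_0^5 113*x^4 dx = 70625;
    ∫_0^5 64*x^3 dx = 10000;  ∫_0^5 -2*x^2 dx = -250/3;  ∫_0^5 -8*x dx = -100;
    ∫_0^5 1 dx = 5.
  Sum: 1250000/7 + 187500 + 70625 + 10000 − 250/3 − 100 + 5 = 9376880/21.
Adding: ||u||_{H^1}^2 = 170592935/252 + 9376880/21 = 283115495/252.


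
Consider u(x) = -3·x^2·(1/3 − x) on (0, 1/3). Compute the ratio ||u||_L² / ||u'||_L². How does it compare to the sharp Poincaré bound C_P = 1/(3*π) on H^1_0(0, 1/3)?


||u||_L² / ||u'||_L² = sqrt(14)/42 < C_P = 1/(3*π).

u(x) = -3·x^2·(1/3 − x), so u'(x) = x*(9*x - 2).
u(x) = -3·x^2·(1/3 − x) vanishes at x = 0 and x = 1/3, so u ∈ H^1_0(0, 1/3). Differentiate via the product rule and integrate the resulting polynomials term by term.
  ∫_0^1/3 u² dx = ∫_0^1/3 (9*x^6 - 6*x^5 + x^4) dx. Term by term:
    ∫_0^1/3 9*x^6 dx = 1/1701;  ∫_0^1/3 -6*x^5 dx = -1/729;  ∫_0^1/3 x^4 dx = 1/1215.
  Sum: 1/1701 − 1/729 + 1/1215 = 1/25515.
  ∫_0^1/3 (u')² dx = ∫_0^1/3 (81*x^4 - 36*x^3 + 4*x^2) dx. Term by term:
    ∫_0^1/3 81*x^4 dx = 1/15;  ∫_0^1/3 -36*x^3 dx = -1/9;  ∫_0^1/3 4*x^2 dx = 4/81.
  Sum: 1/15 − 1/9 + 4/81 = 2/405.
∫_0^1/3 u² dx = 1/25515, so ||u||_L² = sqrt(35)/945.
∫_0^1/3 (u')² dx = 2/405, so ||u'||_L² = sqrt(10)/45.
Ratio ||u||_L² / ||u'||_L² = sqrt(14)/42.
Sharp Poincaré constant on H^1_0(0, 1/3) is C_P = L/π = 1/(3*π), achieved by sin(3*π·x).
A polynomial bump cannot attain the sharp Poincaré constant (only the first sine eigenfunction does), so the ratio is strictly less than C_P, consistent with ||u||_L² ≤ C_P ||u'||_L².
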